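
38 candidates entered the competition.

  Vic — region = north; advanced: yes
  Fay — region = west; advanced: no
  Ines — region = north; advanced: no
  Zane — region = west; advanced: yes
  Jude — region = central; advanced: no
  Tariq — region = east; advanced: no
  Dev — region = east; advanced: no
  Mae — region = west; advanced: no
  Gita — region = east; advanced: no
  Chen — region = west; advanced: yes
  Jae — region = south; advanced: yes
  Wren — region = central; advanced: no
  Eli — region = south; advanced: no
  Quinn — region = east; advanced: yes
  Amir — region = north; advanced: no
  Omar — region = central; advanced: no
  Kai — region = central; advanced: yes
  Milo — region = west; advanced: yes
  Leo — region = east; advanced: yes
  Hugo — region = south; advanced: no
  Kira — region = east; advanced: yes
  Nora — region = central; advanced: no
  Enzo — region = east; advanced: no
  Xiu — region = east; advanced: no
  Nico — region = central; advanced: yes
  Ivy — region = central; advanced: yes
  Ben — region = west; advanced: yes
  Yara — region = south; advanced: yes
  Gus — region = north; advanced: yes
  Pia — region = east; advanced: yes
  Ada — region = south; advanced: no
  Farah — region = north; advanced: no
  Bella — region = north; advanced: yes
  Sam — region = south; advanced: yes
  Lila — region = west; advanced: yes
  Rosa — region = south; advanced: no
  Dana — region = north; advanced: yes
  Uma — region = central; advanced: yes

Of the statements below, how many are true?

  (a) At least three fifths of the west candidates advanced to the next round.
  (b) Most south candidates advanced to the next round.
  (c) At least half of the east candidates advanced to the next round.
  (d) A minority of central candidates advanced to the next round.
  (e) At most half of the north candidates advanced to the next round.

1

(a) west: |A| = 7, |A ∩ B| = 5; needs |A ∩ B| / |A| ≥ 3/5 — true.
(b) south: |A| = 7, |A ∩ B| = 3; needs |A ∩ B| > |A ∖ B| — false.
(c) east: |A| = 9, |A ∩ B| = 4; needs |A ∩ B| ≥ |A ∖ B| — false.
(d) central: |A| = 8, |A ∩ B| = 4; needs |A ∩ B| < |A ∖ B| — false.
(e) north: |A| = 7, |A ∩ B| = 4; needs |A ∩ B| ≤ |A ∖ B| — false.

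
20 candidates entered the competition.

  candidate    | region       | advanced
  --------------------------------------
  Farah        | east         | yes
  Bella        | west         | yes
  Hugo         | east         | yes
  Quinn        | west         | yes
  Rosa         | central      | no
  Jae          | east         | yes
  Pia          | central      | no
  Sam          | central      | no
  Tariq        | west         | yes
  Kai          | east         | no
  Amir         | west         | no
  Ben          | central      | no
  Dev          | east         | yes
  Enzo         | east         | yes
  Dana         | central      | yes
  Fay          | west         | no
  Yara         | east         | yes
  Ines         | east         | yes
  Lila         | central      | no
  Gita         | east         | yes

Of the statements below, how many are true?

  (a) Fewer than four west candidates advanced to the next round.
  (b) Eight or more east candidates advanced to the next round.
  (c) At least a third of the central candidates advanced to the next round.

(a) west: |A| = 5, |A ∩ B| = 3; needs |A ∩ B| < 4 — true.
(b) east: |A| = 9, |A ∩ B| = 8; needs |A ∩ B| ≥ 8 — true.
(c) central: |A| = 6, |A ∩ B| = 1; needs |A ∩ B| / |A| ≥ 1/3 — false.

2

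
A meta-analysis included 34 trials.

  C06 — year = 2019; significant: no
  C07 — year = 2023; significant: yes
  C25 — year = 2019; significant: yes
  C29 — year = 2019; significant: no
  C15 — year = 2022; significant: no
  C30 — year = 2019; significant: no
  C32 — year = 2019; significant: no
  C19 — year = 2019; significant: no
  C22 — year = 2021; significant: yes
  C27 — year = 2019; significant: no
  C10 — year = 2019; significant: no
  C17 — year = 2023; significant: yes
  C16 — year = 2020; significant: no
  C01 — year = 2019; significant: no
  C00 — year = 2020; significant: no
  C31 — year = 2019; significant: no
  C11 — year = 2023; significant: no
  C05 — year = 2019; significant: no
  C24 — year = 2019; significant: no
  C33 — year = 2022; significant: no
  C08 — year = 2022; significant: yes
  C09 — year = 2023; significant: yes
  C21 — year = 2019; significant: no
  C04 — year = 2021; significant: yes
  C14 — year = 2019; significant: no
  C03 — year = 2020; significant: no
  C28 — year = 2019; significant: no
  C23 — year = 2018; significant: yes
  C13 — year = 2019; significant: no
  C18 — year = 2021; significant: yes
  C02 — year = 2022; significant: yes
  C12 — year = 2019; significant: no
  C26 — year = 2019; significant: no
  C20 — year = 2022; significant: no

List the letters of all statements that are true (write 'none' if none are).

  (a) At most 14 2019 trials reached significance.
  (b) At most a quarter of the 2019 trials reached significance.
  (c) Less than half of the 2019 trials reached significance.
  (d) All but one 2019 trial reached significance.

(a), (b), (c)

|A| = 18, |A ∩ B| = 1, |A ∖ B| = 17.
(a) |A ∩ B| ≤ 14: holds.
(b) |A ∩ B| / |A| ≤ 1/4: holds.
(c) |A ∩ B| < |A ∖ B|: holds.
(d) |A ∖ B| = 1: fails.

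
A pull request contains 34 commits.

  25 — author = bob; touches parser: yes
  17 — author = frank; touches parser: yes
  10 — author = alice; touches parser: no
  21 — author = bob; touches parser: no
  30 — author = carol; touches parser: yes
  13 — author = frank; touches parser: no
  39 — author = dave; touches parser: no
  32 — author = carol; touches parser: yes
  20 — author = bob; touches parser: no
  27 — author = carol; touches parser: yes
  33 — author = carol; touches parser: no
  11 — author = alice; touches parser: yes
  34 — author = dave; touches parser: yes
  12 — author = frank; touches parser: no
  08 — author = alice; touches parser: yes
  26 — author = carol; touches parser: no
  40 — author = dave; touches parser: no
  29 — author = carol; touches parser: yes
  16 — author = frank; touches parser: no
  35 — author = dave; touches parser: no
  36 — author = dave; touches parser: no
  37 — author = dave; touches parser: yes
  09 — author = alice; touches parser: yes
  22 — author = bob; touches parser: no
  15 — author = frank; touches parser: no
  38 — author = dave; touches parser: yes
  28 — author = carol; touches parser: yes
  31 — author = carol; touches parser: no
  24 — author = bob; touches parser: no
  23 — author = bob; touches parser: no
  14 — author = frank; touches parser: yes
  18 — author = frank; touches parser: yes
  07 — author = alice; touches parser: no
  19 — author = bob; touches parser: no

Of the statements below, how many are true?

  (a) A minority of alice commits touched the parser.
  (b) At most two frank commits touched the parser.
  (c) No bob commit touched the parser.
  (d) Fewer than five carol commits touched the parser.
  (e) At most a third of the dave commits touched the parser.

0

(a) alice: |A| = 5, |A ∩ B| = 3; needs |A ∩ B| < |A ∖ B| — false.
(b) frank: |A| = 7, |A ∩ B| = 3; needs |A ∩ B| ≤ 2 — false.
(c) bob: |A| = 7, |A ∩ B| = 1; needs A ∩ B = ∅ (|A ∩ B| = 0) — false.
(d) carol: |A| = 8, |A ∩ B| = 5; needs |A ∩ B| < 5 — false.
(e) dave: |A| = 7, |A ∩ B| = 3; needs |A ∩ B| / |A| ≤ 1/3 — false.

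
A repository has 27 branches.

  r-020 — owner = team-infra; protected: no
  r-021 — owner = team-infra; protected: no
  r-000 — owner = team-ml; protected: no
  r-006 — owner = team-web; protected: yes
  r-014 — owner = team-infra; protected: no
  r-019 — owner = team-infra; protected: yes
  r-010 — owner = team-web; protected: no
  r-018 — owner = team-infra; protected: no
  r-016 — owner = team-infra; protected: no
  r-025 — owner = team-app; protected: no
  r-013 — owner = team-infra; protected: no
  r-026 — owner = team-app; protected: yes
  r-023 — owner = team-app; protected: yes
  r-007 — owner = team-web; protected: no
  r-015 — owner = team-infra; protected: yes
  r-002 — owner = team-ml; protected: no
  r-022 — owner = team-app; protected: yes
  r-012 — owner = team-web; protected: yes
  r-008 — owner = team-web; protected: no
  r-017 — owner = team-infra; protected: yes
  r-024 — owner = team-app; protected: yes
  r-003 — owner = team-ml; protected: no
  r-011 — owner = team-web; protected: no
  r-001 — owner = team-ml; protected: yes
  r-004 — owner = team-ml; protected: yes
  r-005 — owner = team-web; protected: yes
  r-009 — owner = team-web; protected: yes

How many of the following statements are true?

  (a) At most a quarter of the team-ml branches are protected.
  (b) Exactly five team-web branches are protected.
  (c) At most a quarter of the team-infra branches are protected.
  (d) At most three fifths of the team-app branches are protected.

0

(a) team-ml: |A| = 5, |A ∩ B| = 2; needs |A ∩ B| / |A| ≤ 1/4 — false.
(b) team-web: |A| = 8, |A ∩ B| = 4; needs |A ∩ B| = 5 — false.
(c) team-infra: |A| = 9, |A ∩ B| = 3; needs |A ∩ B| / |A| ≤ 1/4 — false.
(d) team-app: |A| = 5, |A ∩ B| = 4; needs |A ∩ B| / |A| ≤ 3/5 — false.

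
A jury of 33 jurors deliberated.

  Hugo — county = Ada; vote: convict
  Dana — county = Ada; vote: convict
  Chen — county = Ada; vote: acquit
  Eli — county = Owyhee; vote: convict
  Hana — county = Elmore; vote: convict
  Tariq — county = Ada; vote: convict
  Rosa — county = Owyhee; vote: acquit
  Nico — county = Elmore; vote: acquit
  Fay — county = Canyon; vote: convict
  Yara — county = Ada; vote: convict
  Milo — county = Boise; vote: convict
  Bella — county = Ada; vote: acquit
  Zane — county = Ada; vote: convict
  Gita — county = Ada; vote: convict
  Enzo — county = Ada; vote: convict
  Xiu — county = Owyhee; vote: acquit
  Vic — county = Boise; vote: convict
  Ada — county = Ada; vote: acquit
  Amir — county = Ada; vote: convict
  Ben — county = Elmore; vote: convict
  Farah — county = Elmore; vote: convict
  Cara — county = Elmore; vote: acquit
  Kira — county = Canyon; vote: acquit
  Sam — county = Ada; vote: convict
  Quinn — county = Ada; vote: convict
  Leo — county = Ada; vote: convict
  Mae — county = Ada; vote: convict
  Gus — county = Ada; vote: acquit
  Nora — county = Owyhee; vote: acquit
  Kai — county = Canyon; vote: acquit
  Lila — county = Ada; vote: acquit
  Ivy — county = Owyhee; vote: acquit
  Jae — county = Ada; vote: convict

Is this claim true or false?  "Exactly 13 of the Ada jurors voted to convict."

The determiner here denotes the relation: |A ∩ B| = 13.
|A| = 18, |A ∩ B| = 13, |A ∖ B| = 5.
|A ∩ B| = 13, so the statement is true.

True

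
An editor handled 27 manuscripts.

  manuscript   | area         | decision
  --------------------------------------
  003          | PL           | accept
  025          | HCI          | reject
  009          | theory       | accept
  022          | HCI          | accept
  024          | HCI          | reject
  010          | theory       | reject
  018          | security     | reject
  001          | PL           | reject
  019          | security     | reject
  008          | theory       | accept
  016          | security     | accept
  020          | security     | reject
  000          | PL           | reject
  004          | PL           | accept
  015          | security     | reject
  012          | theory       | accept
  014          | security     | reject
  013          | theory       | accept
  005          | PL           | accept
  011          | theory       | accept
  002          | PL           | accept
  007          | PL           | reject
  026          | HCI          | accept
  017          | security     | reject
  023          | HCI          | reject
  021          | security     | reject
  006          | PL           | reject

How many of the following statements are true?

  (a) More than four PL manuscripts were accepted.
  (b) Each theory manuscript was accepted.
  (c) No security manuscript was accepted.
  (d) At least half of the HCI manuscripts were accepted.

(a) PL: |A| = 8, |A ∩ B| = 4; needs |A ∩ B| > 4 — false.
(b) theory: |A| = 6, |A ∩ B| = 5; needs A ⊆ B, i.e. every element of A is in B (|A ∖ B| = 0) — false.
(c) security: |A| = 8, |A ∩ B| = 1; needs A ∩ B = ∅ (|A ∩ B| = 0) — false.
(d) HCI: |A| = 5, |A ∩ B| = 2; needs |A ∩ B| ≥ |A ∖ B| — false.

0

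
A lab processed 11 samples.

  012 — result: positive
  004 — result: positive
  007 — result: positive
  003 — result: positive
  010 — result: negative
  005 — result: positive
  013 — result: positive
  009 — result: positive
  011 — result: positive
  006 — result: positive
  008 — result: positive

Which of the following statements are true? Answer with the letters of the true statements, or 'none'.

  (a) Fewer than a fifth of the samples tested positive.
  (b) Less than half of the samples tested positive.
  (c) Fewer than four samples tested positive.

none

|A| = 11, |A ∩ B| = 10, |A ∖ B| = 1.
(a) |A ∩ B| / |A| < 1/5: fails.
(b) |A ∩ B| < |A ∖ B|: fails.
(c) |A ∩ B| < 4: fails.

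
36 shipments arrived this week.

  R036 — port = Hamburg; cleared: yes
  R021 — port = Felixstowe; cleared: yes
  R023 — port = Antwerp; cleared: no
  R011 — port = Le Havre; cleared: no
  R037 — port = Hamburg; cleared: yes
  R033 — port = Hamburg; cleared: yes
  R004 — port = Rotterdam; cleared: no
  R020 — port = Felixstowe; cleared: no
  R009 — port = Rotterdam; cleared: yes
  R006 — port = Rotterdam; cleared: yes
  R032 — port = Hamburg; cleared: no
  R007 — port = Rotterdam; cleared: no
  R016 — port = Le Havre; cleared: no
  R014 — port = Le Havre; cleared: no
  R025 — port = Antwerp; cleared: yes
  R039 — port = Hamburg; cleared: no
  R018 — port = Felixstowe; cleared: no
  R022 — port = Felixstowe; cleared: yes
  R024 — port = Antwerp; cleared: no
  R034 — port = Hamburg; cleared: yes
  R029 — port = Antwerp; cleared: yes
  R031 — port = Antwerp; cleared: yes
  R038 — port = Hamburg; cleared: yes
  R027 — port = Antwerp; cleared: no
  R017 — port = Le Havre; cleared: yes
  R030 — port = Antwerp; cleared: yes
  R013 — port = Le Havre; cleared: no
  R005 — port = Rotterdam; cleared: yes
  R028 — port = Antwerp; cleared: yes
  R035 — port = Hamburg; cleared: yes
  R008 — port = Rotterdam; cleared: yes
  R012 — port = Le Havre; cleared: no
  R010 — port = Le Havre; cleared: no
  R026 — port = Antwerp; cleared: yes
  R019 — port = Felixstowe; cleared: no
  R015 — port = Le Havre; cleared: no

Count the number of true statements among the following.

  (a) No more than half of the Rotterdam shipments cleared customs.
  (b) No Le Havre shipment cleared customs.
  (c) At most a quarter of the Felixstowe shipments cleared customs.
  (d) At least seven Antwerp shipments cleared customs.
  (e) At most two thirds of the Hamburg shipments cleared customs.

(a) Rotterdam: |A| = 6, |A ∩ B| = 4; needs |A ∩ B| ≤ |A ∖ B| — false.
(b) Le Havre: |A| = 8, |A ∩ B| = 1; needs A ∩ B = ∅ (|A ∩ B| = 0) — false.
(c) Felixstowe: |A| = 5, |A ∩ B| = 2; needs |A ∩ B| / |A| ≤ 1/4 — false.
(d) Antwerp: |A| = 9, |A ∩ B| = 6; needs |A ∩ B| ≥ 7 — false.
(e) Hamburg: |A| = 8, |A ∩ B| = 6; needs |A ∩ B| / |A| ≤ 2/3 — false.

0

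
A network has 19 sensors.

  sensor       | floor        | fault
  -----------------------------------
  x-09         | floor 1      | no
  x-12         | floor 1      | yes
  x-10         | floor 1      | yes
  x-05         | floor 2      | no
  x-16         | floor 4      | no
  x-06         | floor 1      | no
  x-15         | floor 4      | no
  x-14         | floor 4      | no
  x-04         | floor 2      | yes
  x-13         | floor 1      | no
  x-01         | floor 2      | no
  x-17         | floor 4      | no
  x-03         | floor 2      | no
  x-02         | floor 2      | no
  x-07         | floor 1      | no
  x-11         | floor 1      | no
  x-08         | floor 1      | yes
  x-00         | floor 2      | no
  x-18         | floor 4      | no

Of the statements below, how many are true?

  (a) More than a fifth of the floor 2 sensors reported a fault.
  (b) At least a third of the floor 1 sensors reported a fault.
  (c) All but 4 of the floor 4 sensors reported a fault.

(a) floor 2: |A| = 6, |A ∩ B| = 1; needs |A ∩ B| / |A| > 1/5 — false.
(b) floor 1: |A| = 8, |A ∩ B| = 3; needs |A ∩ B| / |A| ≥ 1/3 — true.
(c) floor 4: |A| = 5, |A ∩ B| = 0; needs |A ∖ B| = 4 — false.

1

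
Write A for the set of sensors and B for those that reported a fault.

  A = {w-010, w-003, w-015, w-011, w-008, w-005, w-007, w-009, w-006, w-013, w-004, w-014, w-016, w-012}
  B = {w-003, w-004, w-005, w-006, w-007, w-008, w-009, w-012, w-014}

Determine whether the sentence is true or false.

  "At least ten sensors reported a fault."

The determiner here denotes the relation: |A ∩ B| ≥ 10.
A (the restrictor) = {w-010, w-003, w-015, w-011, w-008, w-005, w-007, w-009, w-006, w-013, w-004, w-014, w-016, w-012}, |A| = 14.
A ∩ B = {w-003, w-008, w-005, w-007, w-009, w-006, w-004, w-014, w-012}, so |A ∩ B| = 9.
|A ∩ B| = 9, so the statement is false.

False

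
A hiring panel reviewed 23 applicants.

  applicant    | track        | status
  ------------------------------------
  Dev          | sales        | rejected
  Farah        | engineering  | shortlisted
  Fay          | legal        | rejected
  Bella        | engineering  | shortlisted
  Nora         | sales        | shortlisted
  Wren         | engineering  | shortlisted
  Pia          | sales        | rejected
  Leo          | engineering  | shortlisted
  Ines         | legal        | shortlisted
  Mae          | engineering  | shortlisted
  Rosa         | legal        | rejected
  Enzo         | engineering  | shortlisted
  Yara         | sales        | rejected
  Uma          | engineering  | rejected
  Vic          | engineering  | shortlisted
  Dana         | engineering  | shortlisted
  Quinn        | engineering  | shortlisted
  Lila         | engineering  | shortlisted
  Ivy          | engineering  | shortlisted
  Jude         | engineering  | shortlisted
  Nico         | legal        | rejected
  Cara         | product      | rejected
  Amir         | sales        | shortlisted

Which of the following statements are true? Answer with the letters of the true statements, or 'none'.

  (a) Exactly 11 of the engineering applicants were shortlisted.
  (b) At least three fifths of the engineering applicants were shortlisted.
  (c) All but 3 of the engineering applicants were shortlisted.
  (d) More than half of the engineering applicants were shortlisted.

(b), (d)

|A| = 13, |A ∩ B| = 12, |A ∖ B| = 1.
(a) |A ∩ B| = 11: fails.
(b) |A ∩ B| / |A| ≥ 3/5: holds.
(c) |A ∖ B| = 3: fails.
(d) |A ∩ B| > |A ∖ B|: holds.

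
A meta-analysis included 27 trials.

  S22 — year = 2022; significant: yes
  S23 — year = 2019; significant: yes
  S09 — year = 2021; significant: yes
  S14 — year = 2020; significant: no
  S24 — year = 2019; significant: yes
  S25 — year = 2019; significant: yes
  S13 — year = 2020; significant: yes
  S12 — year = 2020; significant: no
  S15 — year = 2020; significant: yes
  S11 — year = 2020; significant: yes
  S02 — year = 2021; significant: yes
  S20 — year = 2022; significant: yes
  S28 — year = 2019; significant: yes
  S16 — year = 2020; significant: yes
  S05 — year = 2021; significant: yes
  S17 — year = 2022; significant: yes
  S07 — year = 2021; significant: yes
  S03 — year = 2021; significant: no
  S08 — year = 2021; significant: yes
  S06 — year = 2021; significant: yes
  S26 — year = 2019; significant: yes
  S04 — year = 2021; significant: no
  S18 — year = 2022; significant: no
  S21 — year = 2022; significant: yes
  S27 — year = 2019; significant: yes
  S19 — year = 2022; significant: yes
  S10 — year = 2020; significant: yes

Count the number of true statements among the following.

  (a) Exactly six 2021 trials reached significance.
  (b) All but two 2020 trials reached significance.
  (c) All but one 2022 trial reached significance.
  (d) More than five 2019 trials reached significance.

(a) 2021: |A| = 8, |A ∩ B| = 6; needs |A ∩ B| = 6 — true.
(b) 2020: |A| = 7, |A ∩ B| = 5; needs |A ∖ B| = 2 — true.
(c) 2022: |A| = 6, |A ∩ B| = 5; needs |A ∖ B| = 1 — true.
(d) 2019: |A| = 6, |A ∩ B| = 6; needs |A ∩ B| > 5 — true.

4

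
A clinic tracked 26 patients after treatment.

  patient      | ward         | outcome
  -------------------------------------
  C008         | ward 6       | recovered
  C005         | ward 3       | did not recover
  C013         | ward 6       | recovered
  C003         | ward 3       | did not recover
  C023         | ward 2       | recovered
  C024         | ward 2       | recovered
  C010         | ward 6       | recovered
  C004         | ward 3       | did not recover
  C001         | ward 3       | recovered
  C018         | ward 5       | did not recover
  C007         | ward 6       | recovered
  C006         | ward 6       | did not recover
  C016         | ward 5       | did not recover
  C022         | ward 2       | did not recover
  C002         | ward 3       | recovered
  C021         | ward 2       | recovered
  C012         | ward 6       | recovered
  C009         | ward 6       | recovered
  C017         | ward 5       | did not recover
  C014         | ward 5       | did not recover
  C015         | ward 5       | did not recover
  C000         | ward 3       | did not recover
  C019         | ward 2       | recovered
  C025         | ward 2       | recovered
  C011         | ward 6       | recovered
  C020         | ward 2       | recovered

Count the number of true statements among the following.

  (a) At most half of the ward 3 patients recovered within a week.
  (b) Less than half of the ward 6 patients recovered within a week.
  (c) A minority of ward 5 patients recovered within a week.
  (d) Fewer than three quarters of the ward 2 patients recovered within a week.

2

(a) ward 3: |A| = 6, |A ∩ B| = 2; needs |A ∩ B| ≤ |A ∖ B| — true.
(b) ward 6: |A| = 8, |A ∩ B| = 7; needs |A ∩ B| < |A ∖ B| — false.
(c) ward 5: |A| = 5, |A ∩ B| = 0; needs |A ∩ B| < |A ∖ B| — true.
(d) ward 2: |A| = 7, |A ∩ B| = 6; needs |A ∩ B| / |A| < 3/4 — false.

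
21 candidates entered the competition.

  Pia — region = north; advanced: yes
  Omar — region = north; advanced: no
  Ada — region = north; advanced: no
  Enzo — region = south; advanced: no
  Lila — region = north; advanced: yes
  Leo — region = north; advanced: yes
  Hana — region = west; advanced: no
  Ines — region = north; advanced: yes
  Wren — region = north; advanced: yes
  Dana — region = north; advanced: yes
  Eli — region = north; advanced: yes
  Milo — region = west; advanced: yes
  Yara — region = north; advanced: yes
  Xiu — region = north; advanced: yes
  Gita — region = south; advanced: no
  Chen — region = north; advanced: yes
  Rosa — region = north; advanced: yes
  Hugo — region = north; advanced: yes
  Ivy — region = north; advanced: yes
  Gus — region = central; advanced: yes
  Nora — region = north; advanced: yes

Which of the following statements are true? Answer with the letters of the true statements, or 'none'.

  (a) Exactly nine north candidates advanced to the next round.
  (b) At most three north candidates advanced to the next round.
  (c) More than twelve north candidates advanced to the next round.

(c)

|A| = 16, |A ∩ B| = 14, |A ∖ B| = 2.
(a) |A ∩ B| = 9: fails.
(b) |A ∩ B| ≤ 3: fails.
(c) |A ∩ B| > 12: holds.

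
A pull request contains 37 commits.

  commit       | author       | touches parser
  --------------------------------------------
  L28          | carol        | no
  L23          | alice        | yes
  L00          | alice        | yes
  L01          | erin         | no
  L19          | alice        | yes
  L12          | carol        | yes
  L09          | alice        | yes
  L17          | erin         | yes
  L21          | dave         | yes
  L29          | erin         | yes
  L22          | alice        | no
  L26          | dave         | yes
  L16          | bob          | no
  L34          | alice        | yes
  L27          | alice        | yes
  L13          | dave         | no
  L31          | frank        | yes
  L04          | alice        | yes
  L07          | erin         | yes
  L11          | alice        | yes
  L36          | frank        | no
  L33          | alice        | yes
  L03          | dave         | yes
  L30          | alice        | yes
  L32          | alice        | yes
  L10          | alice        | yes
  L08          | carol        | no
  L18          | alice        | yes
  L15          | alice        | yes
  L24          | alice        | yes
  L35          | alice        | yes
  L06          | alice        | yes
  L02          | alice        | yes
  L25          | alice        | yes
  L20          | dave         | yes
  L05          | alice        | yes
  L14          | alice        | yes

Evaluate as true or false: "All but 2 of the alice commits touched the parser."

Truth condition: |A ∖ B| = 2.
|A| = 22, |A ∩ B| = 21, |A ∖ B| = 1.
|A ∖ B| = 1, so the statement is false.

False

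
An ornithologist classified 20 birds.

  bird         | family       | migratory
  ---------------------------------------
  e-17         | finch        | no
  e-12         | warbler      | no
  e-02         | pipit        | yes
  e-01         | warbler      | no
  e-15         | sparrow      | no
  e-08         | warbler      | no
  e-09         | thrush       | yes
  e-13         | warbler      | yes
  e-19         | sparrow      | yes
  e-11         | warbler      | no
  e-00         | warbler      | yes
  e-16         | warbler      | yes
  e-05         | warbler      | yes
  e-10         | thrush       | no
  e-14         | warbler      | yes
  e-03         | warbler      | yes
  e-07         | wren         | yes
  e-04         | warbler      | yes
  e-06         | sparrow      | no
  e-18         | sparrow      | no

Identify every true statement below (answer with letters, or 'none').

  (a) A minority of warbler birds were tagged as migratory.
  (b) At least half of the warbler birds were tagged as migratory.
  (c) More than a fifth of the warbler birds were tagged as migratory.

(b), (c)

|A| = 11, |A ∩ B| = 7, |A ∖ B| = 4.
(a) |A ∩ B| < |A ∖ B|: fails.
(b) |A ∩ B| ≥ |A ∖ B|: holds.
(c) |A ∩ B| / |A| > 1/5: holds.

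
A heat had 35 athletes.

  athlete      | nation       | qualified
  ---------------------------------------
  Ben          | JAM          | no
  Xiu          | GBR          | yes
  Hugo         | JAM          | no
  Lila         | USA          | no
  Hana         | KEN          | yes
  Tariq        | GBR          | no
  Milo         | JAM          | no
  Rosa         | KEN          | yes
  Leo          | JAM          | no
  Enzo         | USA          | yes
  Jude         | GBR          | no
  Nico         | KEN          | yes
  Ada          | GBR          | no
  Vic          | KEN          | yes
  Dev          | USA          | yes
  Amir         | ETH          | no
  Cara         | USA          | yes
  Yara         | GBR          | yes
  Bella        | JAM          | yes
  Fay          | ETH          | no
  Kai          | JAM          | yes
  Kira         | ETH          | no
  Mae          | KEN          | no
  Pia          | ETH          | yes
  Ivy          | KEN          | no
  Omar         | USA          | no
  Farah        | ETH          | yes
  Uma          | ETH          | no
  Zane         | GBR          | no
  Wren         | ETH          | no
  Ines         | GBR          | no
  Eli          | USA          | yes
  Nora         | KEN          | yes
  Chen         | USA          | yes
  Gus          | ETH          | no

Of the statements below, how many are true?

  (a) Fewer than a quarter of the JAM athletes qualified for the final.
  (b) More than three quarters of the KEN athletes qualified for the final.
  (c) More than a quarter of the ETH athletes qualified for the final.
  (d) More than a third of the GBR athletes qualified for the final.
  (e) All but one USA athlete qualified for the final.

(a) JAM: |A| = 6, |A ∩ B| = 2; needs |A ∩ B| / |A| < 1/4 — false.
(b) KEN: |A| = 7, |A ∩ B| = 5; needs |A ∩ B| / |A| > 3/4 — false.
(c) ETH: |A| = 8, |A ∩ B| = 2; needs |A ∩ B| / |A| > 1/4 — false.
(d) GBR: |A| = 7, |A ∩ B| = 2; needs |A ∩ B| / |A| > 1/3 — false.
(e) USA: |A| = 7, |A ∩ B| = 5; needs |A ∖ B| = 1 — false.

0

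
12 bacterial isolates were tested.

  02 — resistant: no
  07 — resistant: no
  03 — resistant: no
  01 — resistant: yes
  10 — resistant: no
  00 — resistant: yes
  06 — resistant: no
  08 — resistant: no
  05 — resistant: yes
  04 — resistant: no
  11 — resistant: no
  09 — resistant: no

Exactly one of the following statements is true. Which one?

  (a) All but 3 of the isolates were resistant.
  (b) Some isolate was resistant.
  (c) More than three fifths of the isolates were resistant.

|A| = 12, |A ∩ B| = 3, |A ∖ B| = 9.
(a) requires |A ∖ B| = 3: false.
(b) requires A ∩ B ≠ ∅ (|A ∩ B| ≥ 1): true.
(c) requires |A ∩ B| / |A| > 3/5: false.

(b)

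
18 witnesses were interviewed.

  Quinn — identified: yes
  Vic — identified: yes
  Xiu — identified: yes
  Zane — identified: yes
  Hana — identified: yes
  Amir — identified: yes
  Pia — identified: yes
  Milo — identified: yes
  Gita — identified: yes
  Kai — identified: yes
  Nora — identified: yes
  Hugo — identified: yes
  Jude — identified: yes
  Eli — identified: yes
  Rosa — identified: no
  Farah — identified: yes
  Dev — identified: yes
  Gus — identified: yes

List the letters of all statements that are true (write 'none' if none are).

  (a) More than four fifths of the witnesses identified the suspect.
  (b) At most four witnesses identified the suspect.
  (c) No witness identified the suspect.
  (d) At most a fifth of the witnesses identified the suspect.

|A| = 18, |A ∩ B| = 17, |A ∖ B| = 1.
(a) |A ∩ B| / |A| > 4/5: holds.
(b) |A ∩ B| ≤ 4: fails.
(c) A ∩ B = ∅ (|A ∩ B| = 0): fails.
(d) |A ∩ B| / |A| ≤ 1/5: fails.

(a)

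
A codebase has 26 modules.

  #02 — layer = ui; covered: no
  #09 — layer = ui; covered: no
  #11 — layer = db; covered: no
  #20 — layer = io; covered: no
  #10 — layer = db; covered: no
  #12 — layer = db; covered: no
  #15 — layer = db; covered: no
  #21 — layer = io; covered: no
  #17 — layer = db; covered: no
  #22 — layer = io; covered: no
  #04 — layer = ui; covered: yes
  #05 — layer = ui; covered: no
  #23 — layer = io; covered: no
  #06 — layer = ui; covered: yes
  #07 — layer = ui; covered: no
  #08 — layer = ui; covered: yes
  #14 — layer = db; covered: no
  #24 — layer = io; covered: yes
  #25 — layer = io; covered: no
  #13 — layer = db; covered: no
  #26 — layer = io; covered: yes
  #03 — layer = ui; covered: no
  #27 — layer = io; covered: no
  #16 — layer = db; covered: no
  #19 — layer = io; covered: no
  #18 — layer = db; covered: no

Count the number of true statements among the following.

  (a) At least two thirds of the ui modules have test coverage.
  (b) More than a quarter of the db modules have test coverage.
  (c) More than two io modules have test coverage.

(a) ui: |A| = 8, |A ∩ B| = 3; needs |A ∩ B| / |A| ≥ 2/3 — false.
(b) db: |A| = 9, |A ∩ B| = 0; needs |A ∩ B| / |A| > 1/4 — false.
(c) io: |A| = 9, |A ∩ B| = 2; needs |A ∩ B| > 2 — false.

0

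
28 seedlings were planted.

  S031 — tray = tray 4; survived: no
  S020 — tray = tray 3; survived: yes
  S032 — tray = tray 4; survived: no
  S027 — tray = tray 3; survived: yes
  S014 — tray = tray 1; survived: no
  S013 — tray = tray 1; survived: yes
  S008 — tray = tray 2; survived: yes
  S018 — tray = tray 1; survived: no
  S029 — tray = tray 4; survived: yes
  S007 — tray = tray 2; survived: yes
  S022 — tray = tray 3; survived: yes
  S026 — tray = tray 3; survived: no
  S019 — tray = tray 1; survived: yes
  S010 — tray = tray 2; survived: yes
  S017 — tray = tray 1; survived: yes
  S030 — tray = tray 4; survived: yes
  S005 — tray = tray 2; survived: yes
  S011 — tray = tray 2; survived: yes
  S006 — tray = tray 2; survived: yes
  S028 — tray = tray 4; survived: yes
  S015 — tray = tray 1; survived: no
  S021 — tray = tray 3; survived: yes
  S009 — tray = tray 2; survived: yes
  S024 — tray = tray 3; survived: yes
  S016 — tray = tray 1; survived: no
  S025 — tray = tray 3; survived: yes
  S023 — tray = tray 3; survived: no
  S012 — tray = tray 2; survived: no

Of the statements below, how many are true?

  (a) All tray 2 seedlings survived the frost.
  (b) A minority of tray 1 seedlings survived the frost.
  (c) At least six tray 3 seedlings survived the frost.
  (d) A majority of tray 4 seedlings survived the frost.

(a) tray 2: |A| = 8, |A ∩ B| = 7; needs A ⊆ B, i.e. every element of A is in B (|A ∖ B| = 0) — false.
(b) tray 1: |A| = 7, |A ∩ B| = 3; needs |A ∩ B| < |A ∖ B| — true.
(c) tray 3: |A| = 8, |A ∩ B| = 6; needs |A ∩ B| ≥ 6 — true.
(d) tray 4: |A| = 5, |A ∩ B| = 3; needs |A ∩ B| > |A ∖ B| — true.

3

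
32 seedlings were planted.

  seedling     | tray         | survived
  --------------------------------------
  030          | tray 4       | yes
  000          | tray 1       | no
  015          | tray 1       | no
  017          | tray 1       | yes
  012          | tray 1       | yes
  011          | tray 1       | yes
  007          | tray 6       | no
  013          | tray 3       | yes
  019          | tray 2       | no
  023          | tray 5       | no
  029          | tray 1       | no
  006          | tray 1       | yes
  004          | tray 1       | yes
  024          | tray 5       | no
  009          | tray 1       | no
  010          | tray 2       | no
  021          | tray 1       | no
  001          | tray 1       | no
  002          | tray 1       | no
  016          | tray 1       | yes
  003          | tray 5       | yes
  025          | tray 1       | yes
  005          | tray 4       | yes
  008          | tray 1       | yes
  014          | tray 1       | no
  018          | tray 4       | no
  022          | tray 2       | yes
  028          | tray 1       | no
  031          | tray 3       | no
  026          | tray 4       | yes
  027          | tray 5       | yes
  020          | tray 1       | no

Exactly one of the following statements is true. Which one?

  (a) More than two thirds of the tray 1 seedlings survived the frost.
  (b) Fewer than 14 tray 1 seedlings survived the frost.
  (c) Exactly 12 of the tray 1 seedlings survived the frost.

(b)

|A| = 18, |A ∩ B| = 8, |A ∖ B| = 10.
(a) requires |A ∩ B| / |A| > 2/3: false.
(b) requires |A ∩ B| < 14: true.
(c) requires |A ∩ B| = 12: false.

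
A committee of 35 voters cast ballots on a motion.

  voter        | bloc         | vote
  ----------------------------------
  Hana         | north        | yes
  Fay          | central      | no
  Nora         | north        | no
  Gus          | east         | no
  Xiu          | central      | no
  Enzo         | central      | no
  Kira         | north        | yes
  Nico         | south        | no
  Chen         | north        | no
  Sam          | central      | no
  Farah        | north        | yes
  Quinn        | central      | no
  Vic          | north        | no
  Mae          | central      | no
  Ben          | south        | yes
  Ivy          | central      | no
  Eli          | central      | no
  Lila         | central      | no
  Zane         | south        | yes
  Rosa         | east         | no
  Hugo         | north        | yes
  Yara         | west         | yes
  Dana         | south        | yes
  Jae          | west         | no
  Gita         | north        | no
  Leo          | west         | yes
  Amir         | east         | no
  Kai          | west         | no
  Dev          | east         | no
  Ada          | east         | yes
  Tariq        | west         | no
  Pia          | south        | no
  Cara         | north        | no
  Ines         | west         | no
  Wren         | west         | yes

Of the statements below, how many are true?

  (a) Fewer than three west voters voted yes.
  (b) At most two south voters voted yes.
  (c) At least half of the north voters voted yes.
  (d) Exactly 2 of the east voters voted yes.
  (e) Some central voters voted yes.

0

(a) west: |A| = 7, |A ∩ B| = 3; needs |A ∩ B| < 3 — false.
(b) south: |A| = 5, |A ∩ B| = 3; needs |A ∩ B| ≤ 2 — false.
(c) north: |A| = 9, |A ∩ B| = 4; needs |A ∩ B| ≥ |A ∖ B| — false.
(d) east: |A| = 5, |A ∩ B| = 1; needs |A ∩ B| = 2 — false.
(e) central: |A| = 9, |A ∩ B| = 0; needs A ∩ B ≠ ∅ (|A ∩ B| ≥ 1) — false.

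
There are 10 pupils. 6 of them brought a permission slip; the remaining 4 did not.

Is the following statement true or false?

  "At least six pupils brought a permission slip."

'At least six pupils brought a permission slip' holds iff |A ∩ B| ≥ 6.
|A| = 10, |A ∩ B| = 6, |A ∖ B| = 4.
|A ∩ B| = 6, so the statement is true.

True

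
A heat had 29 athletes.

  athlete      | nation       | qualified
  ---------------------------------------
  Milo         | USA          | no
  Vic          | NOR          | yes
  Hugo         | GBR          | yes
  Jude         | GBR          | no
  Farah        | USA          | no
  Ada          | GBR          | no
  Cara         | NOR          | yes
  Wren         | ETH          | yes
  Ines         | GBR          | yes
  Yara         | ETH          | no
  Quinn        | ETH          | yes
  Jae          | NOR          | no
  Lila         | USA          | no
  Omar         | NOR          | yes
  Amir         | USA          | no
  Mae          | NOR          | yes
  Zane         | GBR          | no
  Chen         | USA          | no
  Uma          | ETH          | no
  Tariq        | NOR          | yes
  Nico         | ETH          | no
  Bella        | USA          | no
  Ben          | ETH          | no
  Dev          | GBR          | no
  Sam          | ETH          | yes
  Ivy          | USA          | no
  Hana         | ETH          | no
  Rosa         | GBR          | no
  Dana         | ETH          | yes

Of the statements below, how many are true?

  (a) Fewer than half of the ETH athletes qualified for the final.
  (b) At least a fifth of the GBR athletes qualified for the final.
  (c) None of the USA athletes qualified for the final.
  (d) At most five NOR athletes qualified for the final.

(a) ETH: |A| = 9, |A ∩ B| = 4; needs |A ∩ B| < |A ∖ B| — true.
(b) GBR: |A| = 7, |A ∩ B| = 2; needs |A ∩ B| / |A| ≥ 1/5 — true.
(c) USA: |A| = 7, |A ∩ B| = 0; needs A ∩ B = ∅ (|A ∩ B| = 0) — true.
(d) NOR: |A| = 6, |A ∩ B| = 5; needs |A ∩ B| ≤ 5 — true.

4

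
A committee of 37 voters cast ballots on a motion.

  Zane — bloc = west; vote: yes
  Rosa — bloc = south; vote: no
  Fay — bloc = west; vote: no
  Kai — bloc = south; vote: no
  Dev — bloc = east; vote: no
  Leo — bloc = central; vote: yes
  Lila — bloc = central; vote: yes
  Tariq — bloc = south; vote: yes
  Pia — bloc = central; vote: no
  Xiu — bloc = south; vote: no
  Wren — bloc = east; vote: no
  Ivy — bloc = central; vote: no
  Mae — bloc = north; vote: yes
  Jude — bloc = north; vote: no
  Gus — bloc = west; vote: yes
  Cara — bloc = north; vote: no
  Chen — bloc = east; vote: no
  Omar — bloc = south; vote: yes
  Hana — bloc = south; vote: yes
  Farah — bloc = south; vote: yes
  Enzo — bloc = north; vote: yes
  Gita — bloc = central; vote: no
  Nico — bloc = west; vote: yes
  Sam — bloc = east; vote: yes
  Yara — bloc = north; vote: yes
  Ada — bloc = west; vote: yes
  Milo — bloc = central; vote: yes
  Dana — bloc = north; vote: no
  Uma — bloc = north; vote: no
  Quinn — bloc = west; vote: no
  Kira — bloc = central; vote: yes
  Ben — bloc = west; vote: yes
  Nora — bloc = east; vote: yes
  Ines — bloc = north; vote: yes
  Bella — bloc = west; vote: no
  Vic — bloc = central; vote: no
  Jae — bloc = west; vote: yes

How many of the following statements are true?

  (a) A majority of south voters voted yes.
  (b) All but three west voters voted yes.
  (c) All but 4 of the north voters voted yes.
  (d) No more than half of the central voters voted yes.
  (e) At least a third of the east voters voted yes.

(a) south: |A| = 7, |A ∩ B| = 4; needs |A ∩ B| > |A ∖ B| — true.
(b) west: |A| = 9, |A ∩ B| = 6; needs |A ∖ B| = 3 — true.
(c) north: |A| = 8, |A ∩ B| = 4; needs |A ∖ B| = 4 — true.
(d) central: |A| = 8, |A ∩ B| = 4; needs |A ∩ B| ≤ |A ∖ B| — true.
(e) east: |A| = 5, |A ∩ B| = 2; needs |A ∩ B| / |A| ≥ 1/3 — true.

5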